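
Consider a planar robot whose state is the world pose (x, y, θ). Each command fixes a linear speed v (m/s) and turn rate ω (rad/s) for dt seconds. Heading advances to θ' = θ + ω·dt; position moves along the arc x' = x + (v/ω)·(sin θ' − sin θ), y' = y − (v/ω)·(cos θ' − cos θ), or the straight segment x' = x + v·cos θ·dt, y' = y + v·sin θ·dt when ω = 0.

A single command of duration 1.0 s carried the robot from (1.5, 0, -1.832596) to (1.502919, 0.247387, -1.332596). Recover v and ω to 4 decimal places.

v = -0.2500, ω = 0.5000

Δθ = -1.332596 − -1.832596 = 0.500000
ω = Δθ/dt = 0.500000/1.0 = 0.5000
R = −Δy/(cos θ' − cos θ) = -0.5000
v = R·ω = -0.5000·0.5000 = -0.2500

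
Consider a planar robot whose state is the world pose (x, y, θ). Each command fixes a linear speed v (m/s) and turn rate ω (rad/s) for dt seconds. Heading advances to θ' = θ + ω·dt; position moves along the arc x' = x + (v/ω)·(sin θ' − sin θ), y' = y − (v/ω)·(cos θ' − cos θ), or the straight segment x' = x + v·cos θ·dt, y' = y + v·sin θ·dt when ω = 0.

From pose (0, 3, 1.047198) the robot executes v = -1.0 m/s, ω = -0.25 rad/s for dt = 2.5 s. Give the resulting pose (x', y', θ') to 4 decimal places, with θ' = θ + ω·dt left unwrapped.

θ' = 1.0472 + -0.25·2.5 = 0.4222
R = v/ω = -1.0/-0.25 = 4.0000
x' = 0 + 4.0000·(sin 0.4222 − sin 1.0472) = -1.8250
y' = 3 − 4.0000·(cos 0.4222 − cos 1.0472) = 1.3512

(-1.8250, 1.3512, 0.4222)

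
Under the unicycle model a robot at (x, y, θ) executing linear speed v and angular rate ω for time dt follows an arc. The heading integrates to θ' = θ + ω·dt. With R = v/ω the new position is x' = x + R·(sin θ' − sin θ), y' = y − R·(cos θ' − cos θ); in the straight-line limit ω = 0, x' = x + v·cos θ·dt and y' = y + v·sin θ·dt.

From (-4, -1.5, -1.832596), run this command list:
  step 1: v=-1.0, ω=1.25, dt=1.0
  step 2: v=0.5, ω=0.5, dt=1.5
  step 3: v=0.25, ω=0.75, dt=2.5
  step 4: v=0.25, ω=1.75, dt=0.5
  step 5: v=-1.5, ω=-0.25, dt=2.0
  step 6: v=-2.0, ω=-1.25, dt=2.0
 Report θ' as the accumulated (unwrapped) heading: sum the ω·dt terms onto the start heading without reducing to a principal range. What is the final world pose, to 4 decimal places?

step 1: θ'=-0.5826 (R=-0.8000) → pose (-4.3326, -0.6249, -0.5826)
step 2: θ'=0.1674 (R=1.0000) → pose (-3.6158, -0.7759, 0.1674)
step 3: θ'=2.0424 (R=0.3333) → pose (-3.3744, -0.2958, 2.0424)
step 4: θ'=2.9174 (R=0.1429) → pose (-3.4699, -0.2214, 2.9174)
step 5: θ'=2.4174 (R=6.0000) → pose (-0.8286, -1.5770, 2.4174)
step 6: θ'=-0.0826 (R=1.6000) → pose (-2.0206, -4.3700, -0.0826)

(-2.0206, -4.3700, -0.0826)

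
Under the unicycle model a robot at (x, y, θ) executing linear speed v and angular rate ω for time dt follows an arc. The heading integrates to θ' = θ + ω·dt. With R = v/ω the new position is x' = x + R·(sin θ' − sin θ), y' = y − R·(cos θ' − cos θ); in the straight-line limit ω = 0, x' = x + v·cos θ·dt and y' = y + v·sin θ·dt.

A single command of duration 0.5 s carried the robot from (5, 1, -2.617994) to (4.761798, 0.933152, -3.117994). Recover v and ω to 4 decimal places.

v = 0.5000, ω = -1.0000

Δθ = -3.117994 − -2.617994 = -0.500000
ω = Δθ/dt = -0.500000/0.5 = -1.0000
R = Δx/(sin θ' − sin θ) = -0.5000
v = R·ω = -0.5000·-1.0000 = 0.5000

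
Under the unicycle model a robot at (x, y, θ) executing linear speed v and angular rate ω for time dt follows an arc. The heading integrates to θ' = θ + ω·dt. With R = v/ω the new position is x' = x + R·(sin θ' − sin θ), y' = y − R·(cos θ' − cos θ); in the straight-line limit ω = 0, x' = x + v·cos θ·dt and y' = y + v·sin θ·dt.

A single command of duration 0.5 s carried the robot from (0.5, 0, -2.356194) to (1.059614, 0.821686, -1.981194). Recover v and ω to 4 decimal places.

v = -2.0000, ω = 0.7500

Δθ = -1.981194 − -2.356194 = 0.375000
ω = Δθ/dt = 0.375000/0.5 = 0.7500
R = −Δy/(cos θ' − cos θ) = -2.6667
v = R·ω = -2.6667·0.7500 = -2.0000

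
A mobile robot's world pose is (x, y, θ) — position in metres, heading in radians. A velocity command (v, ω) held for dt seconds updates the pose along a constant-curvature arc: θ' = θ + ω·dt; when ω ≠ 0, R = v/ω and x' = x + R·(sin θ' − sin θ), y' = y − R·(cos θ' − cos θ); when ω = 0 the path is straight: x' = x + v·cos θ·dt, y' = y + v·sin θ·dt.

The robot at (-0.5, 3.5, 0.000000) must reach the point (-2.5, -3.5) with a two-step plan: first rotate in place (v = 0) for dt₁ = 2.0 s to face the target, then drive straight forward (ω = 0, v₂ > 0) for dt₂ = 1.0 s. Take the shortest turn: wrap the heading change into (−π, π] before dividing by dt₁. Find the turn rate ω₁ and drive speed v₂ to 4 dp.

heading to target = atan2(-3.5−3.5, -2.5−-0.5) = -1.8491
Δθ = wrap(-1.8491 − 0.0000) = -1.8491; ω₁ = Δθ/dt₁ = -0.9245
distance = √((-2.5−-0.5)² + (-3.5−3.5)²) = 7.2801; v₂ = distance/dt₂ = 7.2801

ω₁ = -0.9245, v₂ = 7.2801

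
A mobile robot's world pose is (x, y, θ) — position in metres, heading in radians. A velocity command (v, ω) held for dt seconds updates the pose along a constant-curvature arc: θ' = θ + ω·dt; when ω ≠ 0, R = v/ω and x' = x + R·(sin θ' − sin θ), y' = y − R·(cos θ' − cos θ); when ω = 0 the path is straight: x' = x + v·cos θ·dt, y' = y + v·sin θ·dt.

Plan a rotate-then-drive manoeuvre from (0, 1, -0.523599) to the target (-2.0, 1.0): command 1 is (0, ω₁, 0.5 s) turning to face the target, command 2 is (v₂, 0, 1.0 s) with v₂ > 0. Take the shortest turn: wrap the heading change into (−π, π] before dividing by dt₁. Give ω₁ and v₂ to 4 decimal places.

ω₁ = -5.2360, v₂ = 2.0000

heading to target = atan2(1−1, -2−0) = 3.1416
Δθ = wrap(3.1416 − -0.5236) = -2.6180; ω₁ = Δθ/dt₁ = -5.2360
distance = √((-2−0)² + (1−1)²) = 2.0000; v₂ = distance/dt₂ = 2.0000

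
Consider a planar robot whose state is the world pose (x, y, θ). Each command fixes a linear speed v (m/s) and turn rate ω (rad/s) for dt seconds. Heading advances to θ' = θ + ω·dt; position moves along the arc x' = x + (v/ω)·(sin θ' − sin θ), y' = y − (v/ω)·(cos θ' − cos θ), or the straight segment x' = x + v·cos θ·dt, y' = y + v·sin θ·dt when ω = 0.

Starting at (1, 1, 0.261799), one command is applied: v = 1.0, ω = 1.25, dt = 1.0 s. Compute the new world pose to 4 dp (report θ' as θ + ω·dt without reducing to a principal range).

(1.5916, 1.7256, 1.5118)

θ' = 0.2618 + 1.25·1.0 = 1.5118
R = v/ω = 1.0/1.25 = 0.8000
x' = 1 + 0.8000·(sin 1.5118 − sin 0.2618) = 1.5916
y' = 1 − 0.8000·(cos 1.5118 − cos 0.2618) = 1.7256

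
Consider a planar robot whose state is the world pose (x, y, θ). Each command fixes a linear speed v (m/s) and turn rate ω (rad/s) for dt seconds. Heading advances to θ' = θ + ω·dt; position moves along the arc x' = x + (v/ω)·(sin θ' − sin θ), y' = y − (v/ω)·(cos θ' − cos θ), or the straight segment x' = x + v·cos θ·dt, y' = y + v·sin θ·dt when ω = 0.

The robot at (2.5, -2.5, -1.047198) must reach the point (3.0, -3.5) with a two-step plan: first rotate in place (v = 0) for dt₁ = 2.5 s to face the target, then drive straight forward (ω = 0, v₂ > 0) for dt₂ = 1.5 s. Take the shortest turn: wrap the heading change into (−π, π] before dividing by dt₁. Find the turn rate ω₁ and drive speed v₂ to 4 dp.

heading to target = atan2(-3.5−-2.5, 3−2.5) = -1.1071
Δθ = wrap(-1.1071 − -1.0472) = -0.0600; ω₁ = Δθ/dt₁ = -0.0240
distance = √((3−2.5)² + (-3.5−-2.5)²) = 1.1180; v₂ = distance/dt₂ = 0.7454

ω₁ = -0.0240, v₂ = 0.7454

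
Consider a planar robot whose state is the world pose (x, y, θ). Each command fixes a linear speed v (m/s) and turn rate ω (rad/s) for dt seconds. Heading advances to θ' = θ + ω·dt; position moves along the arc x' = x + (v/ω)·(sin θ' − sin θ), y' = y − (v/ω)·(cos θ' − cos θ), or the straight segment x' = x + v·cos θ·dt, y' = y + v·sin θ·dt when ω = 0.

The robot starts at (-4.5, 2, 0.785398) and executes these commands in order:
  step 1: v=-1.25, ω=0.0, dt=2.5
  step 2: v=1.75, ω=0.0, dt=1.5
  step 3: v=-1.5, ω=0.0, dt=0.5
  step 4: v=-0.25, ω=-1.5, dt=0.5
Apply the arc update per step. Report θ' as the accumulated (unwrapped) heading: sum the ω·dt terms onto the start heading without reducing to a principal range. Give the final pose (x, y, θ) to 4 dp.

(-5.4958, 1.0674, 0.0354)

step 1: θ'=0.7854 (straight) → pose (-6.7097, -0.2097, 0.7854)
step 2: θ'=0.7854 (straight) → pose (-4.8536, 1.6464, 0.7854)
step 3: θ'=0.7854 (straight) → pose (-5.3839, 1.1161, 0.7854)
step 4: θ'=0.0354 (R=0.1667) → pose (-5.4958, 1.0674, 0.0354)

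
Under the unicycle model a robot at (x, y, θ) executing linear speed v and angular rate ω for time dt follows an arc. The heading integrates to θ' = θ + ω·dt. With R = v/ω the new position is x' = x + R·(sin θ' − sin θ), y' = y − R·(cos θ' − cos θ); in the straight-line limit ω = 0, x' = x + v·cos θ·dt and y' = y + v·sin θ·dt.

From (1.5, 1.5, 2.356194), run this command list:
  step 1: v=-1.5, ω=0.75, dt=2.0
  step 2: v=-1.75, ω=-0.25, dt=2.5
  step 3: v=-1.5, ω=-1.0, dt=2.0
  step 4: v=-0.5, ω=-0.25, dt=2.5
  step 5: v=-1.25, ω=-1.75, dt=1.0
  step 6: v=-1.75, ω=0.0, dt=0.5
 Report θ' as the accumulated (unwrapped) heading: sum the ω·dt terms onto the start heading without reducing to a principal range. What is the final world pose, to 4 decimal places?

(7.5685, 1.2045, -1.1438)

step 1: θ'=3.8562 (R=-2.0000) → pose (4.2248, 1.4035, 3.8562)
step 2: θ'=3.2312 (R=7.0000) → pose (8.1857, 3.0879, 3.2312)
step 3: θ'=1.2312 (R=1.5000) → pose (9.7342, 1.0943, 1.2312)
step 4: θ'=0.6062 (R=2.0000) → pose (8.9880, 0.1169, 0.6062)
step 5: θ'=-1.1438 (R=0.7143) → pose (7.9308, 0.4081, -1.1438)
step 6: θ'=-1.1438 (straight) → pose (7.5685, 1.2045, -1.1438)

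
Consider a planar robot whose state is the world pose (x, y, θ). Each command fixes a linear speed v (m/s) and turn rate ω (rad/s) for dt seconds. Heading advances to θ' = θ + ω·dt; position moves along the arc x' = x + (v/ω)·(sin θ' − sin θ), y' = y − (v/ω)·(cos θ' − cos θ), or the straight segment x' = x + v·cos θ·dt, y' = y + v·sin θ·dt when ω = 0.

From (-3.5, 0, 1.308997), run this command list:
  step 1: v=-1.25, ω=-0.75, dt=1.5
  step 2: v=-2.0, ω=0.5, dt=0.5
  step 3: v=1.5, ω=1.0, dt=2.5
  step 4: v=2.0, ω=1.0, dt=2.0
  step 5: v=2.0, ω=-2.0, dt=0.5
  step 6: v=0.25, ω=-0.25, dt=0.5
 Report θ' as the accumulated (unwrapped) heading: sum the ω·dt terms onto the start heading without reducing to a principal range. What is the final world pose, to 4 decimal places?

step 1: θ'=0.1840 (R=1.6667) → pose (-4.8049, -1.2072, 0.1840)
step 2: θ'=0.4340 (R=-4.0000) → pose (-5.7551, -1.5105, 0.4340)
step 3: θ'=2.9340 (R=1.5000) → pose (-6.0767, 1.3183, 2.9340)
step 4: θ'=4.9340 (R=2.0000) → pose (-8.4400, -1.0784, 4.9340)
step 5: θ'=3.9340 (R=-1.0000) → pose (-8.7035, -2.0003, 3.9340)
step 6: θ'=3.8090 (R=-1.0000) → pose (-8.7966, -2.0836, 3.8090)

(-8.7966, -2.0836, 3.8090)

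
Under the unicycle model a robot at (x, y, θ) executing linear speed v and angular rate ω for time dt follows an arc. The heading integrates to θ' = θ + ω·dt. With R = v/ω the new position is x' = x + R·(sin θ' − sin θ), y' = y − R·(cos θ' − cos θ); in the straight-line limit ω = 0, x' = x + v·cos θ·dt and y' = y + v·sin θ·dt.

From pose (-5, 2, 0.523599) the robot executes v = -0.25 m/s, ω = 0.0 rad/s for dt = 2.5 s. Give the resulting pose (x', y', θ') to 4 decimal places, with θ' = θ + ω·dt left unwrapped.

(-5.5413, 1.6875, 0.5236)

θ' = 0.5236 + 0.0·2.5 = 0.5236
ω = 0 → straight: x' = -5 + -0.25·cos(0.5236)·2.5 = -5.5413
y' = 2 + -0.25·sin(0.5236)·2.5 = 1.6875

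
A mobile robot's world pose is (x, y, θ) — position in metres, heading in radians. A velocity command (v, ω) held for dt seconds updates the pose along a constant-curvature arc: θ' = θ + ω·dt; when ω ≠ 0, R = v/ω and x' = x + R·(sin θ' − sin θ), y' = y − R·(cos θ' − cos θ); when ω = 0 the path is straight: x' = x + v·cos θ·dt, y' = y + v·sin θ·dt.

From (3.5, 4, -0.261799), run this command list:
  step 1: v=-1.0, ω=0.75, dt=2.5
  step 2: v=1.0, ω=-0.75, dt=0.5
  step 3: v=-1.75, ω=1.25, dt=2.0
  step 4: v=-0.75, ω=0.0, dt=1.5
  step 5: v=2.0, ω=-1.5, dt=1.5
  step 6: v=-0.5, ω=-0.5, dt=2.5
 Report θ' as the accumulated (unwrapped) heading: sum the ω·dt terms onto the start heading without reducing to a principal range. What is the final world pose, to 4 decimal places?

(2.0966, 2.4880, 0.2382)

step 1: θ'=1.6132 (R=-1.3333) → pose (1.8228, 2.6556, 1.6132)
step 2: θ'=1.2382 (R=-1.3333) → pose (1.8946, 3.1474, 1.2382)
step 3: θ'=3.7382 (R=-1.4000) → pose (4.0045, 1.5322, 3.7382)
step 4: θ'=3.7382 (straight) → pose (4.9351, 2.1643, 3.7382)
step 5: θ'=1.4882 (R=-1.3333) → pose (2.8572, 3.3773, 1.4882)
step 6: θ'=0.2382 (R=1.0000) → pose (2.0966, 2.4880, 0.2382)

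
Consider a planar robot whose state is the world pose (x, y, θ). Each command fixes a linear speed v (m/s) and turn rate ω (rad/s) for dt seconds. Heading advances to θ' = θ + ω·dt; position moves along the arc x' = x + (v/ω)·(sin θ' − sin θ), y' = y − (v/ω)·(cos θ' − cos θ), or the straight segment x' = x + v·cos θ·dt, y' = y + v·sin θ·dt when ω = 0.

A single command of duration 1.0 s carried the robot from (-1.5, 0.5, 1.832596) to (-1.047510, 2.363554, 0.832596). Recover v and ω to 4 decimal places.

v = 2.0000, ω = -1.0000

Δθ = 0.832596 − 1.832596 = -1.000000
ω = Δθ/dt = -1.000000/1.0 = -1.0000
R = −Δy/(cos θ' − cos θ) = -2.0000
v = R·ω = -2.0000·-1.0000 = 2.0000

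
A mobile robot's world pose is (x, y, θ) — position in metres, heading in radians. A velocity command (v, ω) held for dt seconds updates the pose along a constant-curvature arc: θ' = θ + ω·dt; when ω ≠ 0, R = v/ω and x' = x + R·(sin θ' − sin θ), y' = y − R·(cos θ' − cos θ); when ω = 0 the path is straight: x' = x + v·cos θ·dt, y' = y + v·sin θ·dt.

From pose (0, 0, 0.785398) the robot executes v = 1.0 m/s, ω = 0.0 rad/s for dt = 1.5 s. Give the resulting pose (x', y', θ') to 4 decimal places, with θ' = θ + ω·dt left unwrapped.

(1.0607, 1.0607, 0.7854)

θ' = 0.7854 + 0.0·1.5 = 0.7854
ω = 0 → straight: x' = 0 + 1.0·cos(0.7854)·1.5 = 1.0607
y' = 0 + 1.0·sin(0.7854)·1.5 = 1.0607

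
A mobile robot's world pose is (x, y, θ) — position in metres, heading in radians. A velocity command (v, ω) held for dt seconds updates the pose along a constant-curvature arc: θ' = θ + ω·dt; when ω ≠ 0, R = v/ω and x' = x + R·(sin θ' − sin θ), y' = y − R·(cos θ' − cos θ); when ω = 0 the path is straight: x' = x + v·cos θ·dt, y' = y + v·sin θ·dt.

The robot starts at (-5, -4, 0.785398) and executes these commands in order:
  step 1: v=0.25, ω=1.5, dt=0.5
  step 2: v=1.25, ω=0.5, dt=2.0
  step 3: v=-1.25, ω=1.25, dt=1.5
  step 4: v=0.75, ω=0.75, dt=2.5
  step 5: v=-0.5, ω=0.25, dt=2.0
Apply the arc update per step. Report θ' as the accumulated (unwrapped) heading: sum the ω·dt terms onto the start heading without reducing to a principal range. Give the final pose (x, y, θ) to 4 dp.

(-4.5022, -2.7650, 6.7854)

step 1: θ'=1.5354 (R=0.1667) → pose (-4.9513, -3.8880, 1.5354)
step 2: θ'=2.5354 (R=2.5000) → pose (-6.0254, -1.7450, 2.5354)
step 3: θ'=4.4104 (R=-1.0000) → pose (-4.5009, -1.2206, 4.4104)
step 4: θ'=6.2854 (R=1.0000) → pose (-3.5439, -2.5180, 6.2854)
step 5: θ'=6.7854 (R=-2.0000) → pose (-4.5022, -2.7650, 6.7854)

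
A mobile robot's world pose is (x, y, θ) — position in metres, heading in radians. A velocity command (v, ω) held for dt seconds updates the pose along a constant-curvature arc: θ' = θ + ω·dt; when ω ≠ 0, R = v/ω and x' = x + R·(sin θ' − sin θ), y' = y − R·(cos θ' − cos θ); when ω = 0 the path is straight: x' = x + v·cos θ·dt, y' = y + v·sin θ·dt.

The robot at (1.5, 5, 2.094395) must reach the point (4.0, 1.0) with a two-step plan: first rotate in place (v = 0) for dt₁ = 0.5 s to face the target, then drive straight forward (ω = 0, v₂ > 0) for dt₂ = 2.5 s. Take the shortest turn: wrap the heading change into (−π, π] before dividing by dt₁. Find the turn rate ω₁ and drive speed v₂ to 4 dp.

heading to target = atan2(1−5, 4−1.5) = -1.0122
Δθ = wrap(-1.0122 − 2.0944) = -3.1066; ω₁ = Δθ/dt₁ = -6.2132
distance = √((4−1.5)² + (1−5)²) = 4.7170; v₂ = distance/dt₂ = 1.8868

ω₁ = -6.2132, v₂ = 1.8868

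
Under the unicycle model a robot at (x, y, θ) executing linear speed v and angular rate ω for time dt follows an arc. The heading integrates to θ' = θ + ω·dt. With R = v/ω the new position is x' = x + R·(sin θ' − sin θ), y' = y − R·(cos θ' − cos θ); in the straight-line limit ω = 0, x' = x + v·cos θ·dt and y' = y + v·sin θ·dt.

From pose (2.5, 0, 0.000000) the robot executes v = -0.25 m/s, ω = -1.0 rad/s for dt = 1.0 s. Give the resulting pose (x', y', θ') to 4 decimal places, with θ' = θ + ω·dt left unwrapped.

θ' = 0.0000 + -1.0·1.0 = -1.0000
R = v/ω = -0.25/-1.0 = 0.2500
x' = 2.5 + 0.2500·(sin -1.0000 − sin 0.0000) = 2.2896
y' = 0 − 0.2500·(cos -1.0000 − cos 0.0000) = 0.1149

(2.2896, 0.1149, -1.0000)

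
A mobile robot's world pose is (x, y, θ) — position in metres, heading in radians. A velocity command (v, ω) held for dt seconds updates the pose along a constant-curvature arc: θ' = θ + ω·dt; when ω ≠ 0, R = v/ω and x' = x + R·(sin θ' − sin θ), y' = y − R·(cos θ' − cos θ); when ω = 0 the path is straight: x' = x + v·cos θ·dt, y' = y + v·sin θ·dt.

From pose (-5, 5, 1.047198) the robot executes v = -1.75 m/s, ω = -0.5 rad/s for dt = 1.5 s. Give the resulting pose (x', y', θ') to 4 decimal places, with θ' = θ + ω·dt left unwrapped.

θ' = 1.0472 + -0.5·1.5 = 0.2972
R = v/ω = -1.75/-0.5 = 3.5000
x' = -5 + 3.5000·(sin 0.2972 − sin 1.0472) = -7.0061
y' = 5 − 3.5000·(cos 0.2972 − cos 1.0472) = 3.4034

(-7.0061, 3.4034, 0.2972)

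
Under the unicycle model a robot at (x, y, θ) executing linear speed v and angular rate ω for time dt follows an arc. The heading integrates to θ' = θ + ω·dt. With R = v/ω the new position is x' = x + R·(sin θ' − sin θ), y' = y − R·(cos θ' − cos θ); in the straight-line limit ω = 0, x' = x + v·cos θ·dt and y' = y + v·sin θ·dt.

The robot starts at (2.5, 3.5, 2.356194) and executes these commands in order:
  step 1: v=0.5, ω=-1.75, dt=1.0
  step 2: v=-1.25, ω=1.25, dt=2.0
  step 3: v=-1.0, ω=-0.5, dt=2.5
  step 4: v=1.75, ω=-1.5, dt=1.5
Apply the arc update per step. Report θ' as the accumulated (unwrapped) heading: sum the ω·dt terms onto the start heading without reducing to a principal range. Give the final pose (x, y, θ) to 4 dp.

step 1: θ'=0.6062 (R=-0.2857) → pose (2.5392, 3.9368, 0.6062)
step 2: θ'=3.1062 (R=-1.0000) → pose (3.0736, 2.1156, 3.1062)
step 3: θ'=1.8562 (R=2.0000) → pose (4.9219, 0.6800, 1.8562)
step 4: θ'=-0.3938 (R=-1.1667) → pose (6.4890, 2.0858, -0.3938)

(6.4890, 2.0858, -0.3938)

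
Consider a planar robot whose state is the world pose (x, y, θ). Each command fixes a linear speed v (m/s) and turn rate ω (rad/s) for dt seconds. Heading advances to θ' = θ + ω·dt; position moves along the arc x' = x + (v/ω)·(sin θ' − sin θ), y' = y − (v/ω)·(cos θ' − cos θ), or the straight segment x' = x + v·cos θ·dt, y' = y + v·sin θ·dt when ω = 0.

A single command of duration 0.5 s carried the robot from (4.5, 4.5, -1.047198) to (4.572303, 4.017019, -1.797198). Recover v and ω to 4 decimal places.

Δθ = -1.797198 − -1.047198 = -0.750000
ω = Δθ/dt = -0.750000/0.5 = -1.5000
R = −Δy/(cos θ' − cos θ) = -0.6667
v = R·ω = -0.6667·-1.5000 = 1.0000

v = 1.0000, ω = -1.5000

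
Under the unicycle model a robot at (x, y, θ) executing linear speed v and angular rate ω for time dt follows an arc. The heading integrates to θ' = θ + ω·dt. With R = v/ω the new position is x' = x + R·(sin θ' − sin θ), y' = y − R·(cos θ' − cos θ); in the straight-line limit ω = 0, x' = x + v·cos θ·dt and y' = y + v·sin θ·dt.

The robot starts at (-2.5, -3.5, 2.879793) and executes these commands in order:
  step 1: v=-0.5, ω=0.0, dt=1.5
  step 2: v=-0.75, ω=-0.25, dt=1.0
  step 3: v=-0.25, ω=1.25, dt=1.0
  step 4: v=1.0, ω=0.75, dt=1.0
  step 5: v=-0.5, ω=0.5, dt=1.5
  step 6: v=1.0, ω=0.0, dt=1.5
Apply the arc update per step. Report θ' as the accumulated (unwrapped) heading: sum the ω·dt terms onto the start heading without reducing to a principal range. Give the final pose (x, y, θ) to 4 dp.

step 1: θ'=2.8798 (straight) → pose (-1.7756, -3.6941, 2.8798)
step 2: θ'=2.6298 (R=3.0000) → pose (-1.0828, -3.9763, 2.6298)
step 3: θ'=3.8798 (R=-0.2000) → pose (-0.8502, -3.9499, 3.8798)
step 4: θ'=4.6298 (R=1.3333) → pose (-1.2817, -4.8261, 4.6298)
step 5: θ'=5.3798 (R=-1.0000) → pose (-1.4929, -4.1246, 5.3798)
step 6: θ'=5.3798 (straight) → pose (-0.5645, -5.3028, 5.3798)

(-0.5645, -5.3028, 5.3798)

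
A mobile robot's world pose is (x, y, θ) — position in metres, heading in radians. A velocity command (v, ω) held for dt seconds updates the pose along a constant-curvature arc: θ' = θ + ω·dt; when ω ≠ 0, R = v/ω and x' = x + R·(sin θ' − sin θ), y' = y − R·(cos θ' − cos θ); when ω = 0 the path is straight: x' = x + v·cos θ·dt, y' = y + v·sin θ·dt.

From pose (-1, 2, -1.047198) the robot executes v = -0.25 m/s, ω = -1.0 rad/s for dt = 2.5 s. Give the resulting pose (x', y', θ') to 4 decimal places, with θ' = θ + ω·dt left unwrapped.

θ' = -1.0472 + -1.0·2.5 = -3.5472
R = v/ω = -0.25/-1.0 = 0.2500
x' = -1 + 0.2500·(sin -3.5472 − sin -1.0472) = -0.6848
y' = 2 − 0.2500·(cos -3.5472 − cos -1.0472) = 2.3547

(-0.6848, 2.3547, -3.5472)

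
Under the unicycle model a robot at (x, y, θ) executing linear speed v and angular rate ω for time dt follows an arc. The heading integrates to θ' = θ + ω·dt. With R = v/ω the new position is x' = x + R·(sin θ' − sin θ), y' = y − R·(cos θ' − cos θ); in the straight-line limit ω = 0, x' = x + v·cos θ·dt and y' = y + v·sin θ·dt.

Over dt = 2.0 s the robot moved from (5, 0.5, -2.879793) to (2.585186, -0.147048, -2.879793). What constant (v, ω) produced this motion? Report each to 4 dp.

Δθ = -2.879793 − -2.879793 = 0.000000
ω = Δθ/dt = 0.000000/2.0 = 0.0000
ω = 0 → v = (Δx·cos θ + Δy·sin θ)/dt = 1.2500

v = 1.2500, ω = 0.0000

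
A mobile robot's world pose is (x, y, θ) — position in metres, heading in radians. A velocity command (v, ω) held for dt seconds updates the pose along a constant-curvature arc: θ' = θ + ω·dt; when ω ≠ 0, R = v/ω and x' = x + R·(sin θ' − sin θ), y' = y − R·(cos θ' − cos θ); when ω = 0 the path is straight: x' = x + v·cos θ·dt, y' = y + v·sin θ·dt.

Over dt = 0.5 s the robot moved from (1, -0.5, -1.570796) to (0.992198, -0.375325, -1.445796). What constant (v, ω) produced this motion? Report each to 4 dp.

Δθ = -1.445796 − -1.570796 = 0.125000
ω = Δθ/dt = 0.125000/0.5 = 0.2500
R = −Δy/(cos θ' − cos θ) = -1.0000
v = R·ω = -1.0000·0.2500 = -0.2500

v = -0.2500, ω = 0.2500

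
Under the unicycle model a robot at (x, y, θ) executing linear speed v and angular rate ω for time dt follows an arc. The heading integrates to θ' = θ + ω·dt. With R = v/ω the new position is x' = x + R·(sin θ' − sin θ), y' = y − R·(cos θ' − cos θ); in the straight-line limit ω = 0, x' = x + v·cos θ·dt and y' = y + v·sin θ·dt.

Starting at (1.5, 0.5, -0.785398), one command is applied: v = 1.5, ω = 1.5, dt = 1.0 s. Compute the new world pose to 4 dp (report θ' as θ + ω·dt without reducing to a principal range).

θ' = -0.7854 + 1.5·1.0 = 0.7146
R = v/ω = 1.5/1.5 = 1.0000
x' = 1.5 + 1.0000·(sin 0.7146 − sin -0.7854) = 2.8624
y' = 0.5 − 1.0000·(cos 0.7146 − cos -0.7854) = 0.4518

(2.8624, 0.4518, 0.7146)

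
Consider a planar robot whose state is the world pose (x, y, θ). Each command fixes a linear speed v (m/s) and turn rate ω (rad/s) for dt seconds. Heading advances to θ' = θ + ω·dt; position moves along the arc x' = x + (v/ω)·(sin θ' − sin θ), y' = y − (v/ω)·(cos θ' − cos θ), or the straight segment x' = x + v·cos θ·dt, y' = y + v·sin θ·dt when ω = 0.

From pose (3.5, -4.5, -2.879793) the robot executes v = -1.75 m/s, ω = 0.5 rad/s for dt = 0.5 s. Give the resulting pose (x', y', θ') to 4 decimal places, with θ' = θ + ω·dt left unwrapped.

θ' = -2.8798 + 0.5·0.5 = -2.6298
R = v/ω = -1.75/0.5 = -3.5000
x' = 3.5 + -3.5000·(sin -2.6298 − sin -2.8798) = 4.3082
y' = -4.5 − -3.5000·(cos -2.6298 − cos -2.8798) = -4.1708

(4.3082, -4.1708, -2.6298)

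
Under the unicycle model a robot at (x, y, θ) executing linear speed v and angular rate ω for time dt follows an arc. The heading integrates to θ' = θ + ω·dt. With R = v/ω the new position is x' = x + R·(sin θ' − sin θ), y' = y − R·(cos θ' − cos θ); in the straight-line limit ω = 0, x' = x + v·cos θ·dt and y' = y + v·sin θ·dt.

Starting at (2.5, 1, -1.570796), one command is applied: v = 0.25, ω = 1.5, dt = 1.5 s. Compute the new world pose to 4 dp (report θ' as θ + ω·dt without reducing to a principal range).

θ' = -1.5708 + 1.5·1.5 = 0.6792
R = v/ω = 0.25/1.5 = 0.1667
x' = 2.5 + 0.1667·(sin 0.6792 − sin -1.5708) = 2.7714
y' = 1 − 0.1667·(cos 0.6792 − cos -1.5708) = 0.8703

(2.7714, 0.8703, 0.6792)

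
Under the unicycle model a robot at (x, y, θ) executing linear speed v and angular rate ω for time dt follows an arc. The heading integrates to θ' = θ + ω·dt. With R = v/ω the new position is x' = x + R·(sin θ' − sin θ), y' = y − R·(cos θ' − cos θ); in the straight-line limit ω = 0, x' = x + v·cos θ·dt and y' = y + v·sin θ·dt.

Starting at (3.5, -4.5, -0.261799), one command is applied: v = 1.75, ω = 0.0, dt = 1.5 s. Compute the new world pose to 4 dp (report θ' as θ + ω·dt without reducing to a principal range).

(6.0356, -5.1794, -0.2618)

θ' = -0.2618 + 0.0·1.5 = -0.2618
ω = 0 → straight: x' = 3.5 + 1.75·cos(-0.2618)·1.5 = 6.0356
y' = -4.5 + 1.75·sin(-0.2618)·1.5 = -5.1794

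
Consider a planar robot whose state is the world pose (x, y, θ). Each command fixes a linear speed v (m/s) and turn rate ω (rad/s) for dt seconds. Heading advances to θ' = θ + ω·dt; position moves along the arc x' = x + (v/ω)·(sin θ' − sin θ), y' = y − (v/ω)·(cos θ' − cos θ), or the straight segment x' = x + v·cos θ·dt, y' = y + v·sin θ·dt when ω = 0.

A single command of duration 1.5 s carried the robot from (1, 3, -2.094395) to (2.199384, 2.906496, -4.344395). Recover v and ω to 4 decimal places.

Δθ = -4.344395 − -2.094395 = -2.250000
ω = Δθ/dt = -2.250000/1.5 = -1.5000
R = Δx/(sin θ' − sin θ) = 0.6667
v = R·ω = 0.6667·-1.5000 = -1.0000

v = -1.0000, ω = -1.5000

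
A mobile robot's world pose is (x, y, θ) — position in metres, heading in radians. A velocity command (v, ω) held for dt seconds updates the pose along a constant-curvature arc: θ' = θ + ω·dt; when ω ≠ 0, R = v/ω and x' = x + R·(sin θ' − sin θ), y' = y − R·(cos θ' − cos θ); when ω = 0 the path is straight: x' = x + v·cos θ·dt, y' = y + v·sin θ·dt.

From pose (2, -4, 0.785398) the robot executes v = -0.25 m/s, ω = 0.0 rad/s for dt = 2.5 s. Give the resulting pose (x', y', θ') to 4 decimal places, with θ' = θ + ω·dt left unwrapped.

θ' = 0.7854 + 0.0·2.5 = 0.7854
ω = 0 → straight: x' = 2 + -0.25·cos(0.7854)·2.5 = 1.5581
y' = -4 + -0.25·sin(0.7854)·2.5 = -4.4419

(1.5581, -4.4419, 0.7854)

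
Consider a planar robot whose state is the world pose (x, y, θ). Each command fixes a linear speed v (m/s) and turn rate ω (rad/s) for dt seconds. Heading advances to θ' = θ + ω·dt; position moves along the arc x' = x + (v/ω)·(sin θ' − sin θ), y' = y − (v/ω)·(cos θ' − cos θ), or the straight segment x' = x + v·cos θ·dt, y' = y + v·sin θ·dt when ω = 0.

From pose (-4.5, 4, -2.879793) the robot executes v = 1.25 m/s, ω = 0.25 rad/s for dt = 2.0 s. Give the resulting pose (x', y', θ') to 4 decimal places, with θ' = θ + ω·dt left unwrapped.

θ' = -2.8798 + 0.25·2.0 = -2.3798
R = v/ω = 1.25/0.25 = 5.0000
x' = -4.5 + 5.0000·(sin -2.3798 − sin -2.8798) = -6.6570
y' = 4 − 5.0000·(cos -2.3798 − cos -2.8798) = 2.7883

(-6.6570, 2.7883, -2.3798)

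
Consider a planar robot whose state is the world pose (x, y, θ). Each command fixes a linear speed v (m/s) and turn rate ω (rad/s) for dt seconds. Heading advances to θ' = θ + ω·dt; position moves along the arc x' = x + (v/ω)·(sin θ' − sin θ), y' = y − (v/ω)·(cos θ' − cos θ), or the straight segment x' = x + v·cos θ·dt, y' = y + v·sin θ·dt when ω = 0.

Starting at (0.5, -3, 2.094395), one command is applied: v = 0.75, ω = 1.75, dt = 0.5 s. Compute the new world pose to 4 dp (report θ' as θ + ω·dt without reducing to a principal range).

θ' = 2.0944 + 1.75·0.5 = 2.9694
R = v/ω = 0.75/1.75 = 0.4286
x' = 0.5 + 0.4286·(sin 2.9694 − sin 2.0944) = 0.2023
y' = -3 − 0.4286·(cos 2.9694 − cos 2.0944) = -2.7921

(0.2023, -2.7921, 2.9694)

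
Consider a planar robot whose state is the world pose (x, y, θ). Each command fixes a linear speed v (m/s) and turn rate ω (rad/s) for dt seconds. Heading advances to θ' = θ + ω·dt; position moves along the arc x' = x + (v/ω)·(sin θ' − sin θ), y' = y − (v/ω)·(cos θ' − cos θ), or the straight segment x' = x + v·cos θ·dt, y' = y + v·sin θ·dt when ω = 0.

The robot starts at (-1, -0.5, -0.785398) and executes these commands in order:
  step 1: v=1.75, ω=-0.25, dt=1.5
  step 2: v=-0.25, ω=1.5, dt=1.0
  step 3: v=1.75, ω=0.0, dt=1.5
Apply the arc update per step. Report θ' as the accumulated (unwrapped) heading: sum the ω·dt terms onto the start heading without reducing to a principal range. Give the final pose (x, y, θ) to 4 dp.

step 1: θ'=-1.1604 (R=-7.0000) → pose (0.4690, -2.6569, -1.1604)
step 2: θ'=0.3396 (R=-0.1667) → pose (0.2606, -2.5663, 0.3396)
step 3: θ'=0.3396 (straight) → pose (2.7357, -1.6919, 0.3396)

(2.7357, -1.6919, 0.3396)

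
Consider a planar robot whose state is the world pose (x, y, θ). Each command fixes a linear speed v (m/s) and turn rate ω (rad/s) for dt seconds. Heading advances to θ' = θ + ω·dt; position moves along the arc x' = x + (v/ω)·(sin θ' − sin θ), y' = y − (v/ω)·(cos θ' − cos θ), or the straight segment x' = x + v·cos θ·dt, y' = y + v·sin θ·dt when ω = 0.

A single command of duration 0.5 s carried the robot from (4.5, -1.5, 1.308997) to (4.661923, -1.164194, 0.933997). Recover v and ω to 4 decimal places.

v = 0.7500, ω = -0.7500

Δθ = 0.933997 − 1.308997 = -0.375000
ω = Δθ/dt = -0.375000/0.5 = -0.7500
R = −Δy/(cos θ' − cos θ) = -1.0000
v = R·ω = -1.0000·-0.7500 = 0.7500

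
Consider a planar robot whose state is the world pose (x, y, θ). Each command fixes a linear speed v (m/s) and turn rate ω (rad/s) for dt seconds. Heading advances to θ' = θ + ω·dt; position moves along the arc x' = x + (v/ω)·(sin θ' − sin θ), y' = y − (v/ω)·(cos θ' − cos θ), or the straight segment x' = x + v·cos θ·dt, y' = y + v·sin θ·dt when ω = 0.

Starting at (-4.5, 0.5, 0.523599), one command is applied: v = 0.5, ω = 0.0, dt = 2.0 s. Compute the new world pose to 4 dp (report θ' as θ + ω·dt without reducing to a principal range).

θ' = 0.5236 + 0.0·2.0 = 0.5236
ω = 0 → straight: x' = -4.5 + 0.5·cos(0.5236)·2.0 = -3.6340
y' = 0.5 + 0.5·sin(0.5236)·2.0 = 1.0000

(-3.6340, 1.0000, 0.5236)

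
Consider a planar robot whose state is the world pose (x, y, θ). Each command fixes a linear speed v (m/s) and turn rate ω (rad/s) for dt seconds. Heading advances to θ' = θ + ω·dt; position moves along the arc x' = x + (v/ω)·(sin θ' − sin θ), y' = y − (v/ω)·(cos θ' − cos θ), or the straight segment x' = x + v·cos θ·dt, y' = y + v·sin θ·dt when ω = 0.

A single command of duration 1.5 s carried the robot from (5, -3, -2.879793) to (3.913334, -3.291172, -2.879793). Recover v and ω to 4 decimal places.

Δθ = -2.879793 − -2.879793 = 0.000000
ω = Δθ/dt = 0.000000/1.5 = 0.0000
ω = 0 → v = (Δx·cos θ + Δy·sin θ)/dt = 0.7500

v = 0.7500, ω = 0.0000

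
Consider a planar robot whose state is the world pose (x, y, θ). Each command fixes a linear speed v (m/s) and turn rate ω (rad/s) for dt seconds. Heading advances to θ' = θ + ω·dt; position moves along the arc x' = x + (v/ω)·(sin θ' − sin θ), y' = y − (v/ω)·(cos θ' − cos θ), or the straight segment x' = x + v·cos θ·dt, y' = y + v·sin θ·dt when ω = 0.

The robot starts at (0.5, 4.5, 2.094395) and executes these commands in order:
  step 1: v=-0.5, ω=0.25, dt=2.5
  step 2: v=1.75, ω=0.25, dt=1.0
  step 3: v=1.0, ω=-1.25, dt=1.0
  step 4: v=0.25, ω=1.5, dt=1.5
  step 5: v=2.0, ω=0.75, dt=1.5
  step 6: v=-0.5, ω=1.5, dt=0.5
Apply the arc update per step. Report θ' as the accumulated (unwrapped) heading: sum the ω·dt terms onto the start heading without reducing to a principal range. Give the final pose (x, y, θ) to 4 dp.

step 1: θ'=2.7194 (R=-2.0000) → pose (1.4125, 3.6756, 2.7194)
step 2: θ'=2.9694 (R=7.0000) → pose (-0.2564, 4.1868, 2.9694)
step 3: θ'=1.7194 (R=-0.8000) → pose (-0.9105, 4.8565, 1.7194)
step 4: θ'=3.9694 (R=0.1667) → pose (-1.1981, 4.9446, 3.9694)
step 5: θ'=5.0944 (R=2.6667) → pose (-1.7087, 2.1465, 5.0944)
step 6: θ'=5.8444 (R=-0.3333) → pose (-1.8764, 2.3240, 5.8444)

(-1.8764, 2.3240, 5.8444)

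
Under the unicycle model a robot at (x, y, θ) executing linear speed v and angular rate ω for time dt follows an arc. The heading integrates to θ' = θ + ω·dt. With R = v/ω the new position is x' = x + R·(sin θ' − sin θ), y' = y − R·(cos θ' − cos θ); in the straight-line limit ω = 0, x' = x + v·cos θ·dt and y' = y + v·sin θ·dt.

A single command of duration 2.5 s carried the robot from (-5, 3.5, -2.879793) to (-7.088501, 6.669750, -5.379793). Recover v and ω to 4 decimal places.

Δθ = -5.379793 − -2.879793 = -2.500000
ω = Δθ/dt = -2.500000/2.5 = -1.0000
R = −Δy/(cos θ' − cos θ) = -2.0000
v = R·ω = -2.0000·-1.0000 = 2.0000

v = 2.0000, ω = -1.0000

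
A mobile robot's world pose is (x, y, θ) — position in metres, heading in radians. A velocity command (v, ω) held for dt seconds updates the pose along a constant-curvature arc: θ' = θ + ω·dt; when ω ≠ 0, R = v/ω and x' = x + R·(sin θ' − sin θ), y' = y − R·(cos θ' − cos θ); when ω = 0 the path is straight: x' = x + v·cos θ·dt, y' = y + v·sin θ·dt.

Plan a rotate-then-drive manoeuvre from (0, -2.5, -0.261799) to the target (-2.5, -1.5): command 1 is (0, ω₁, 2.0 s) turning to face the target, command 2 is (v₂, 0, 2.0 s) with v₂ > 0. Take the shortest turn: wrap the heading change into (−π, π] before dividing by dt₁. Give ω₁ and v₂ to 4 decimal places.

ω₁ = 1.5114, v₂ = 1.3463

heading to target = atan2(-1.5−-2.5, -2.5−0) = 2.7611
Δθ = wrap(2.7611 − -0.2618) = 3.0229; ω₁ = Δθ/dt₁ = 1.5114
distance = √((-2.5−0)² + (-1.5−-2.5)²) = 2.6926; v₂ = distance/dt₂ = 1.3463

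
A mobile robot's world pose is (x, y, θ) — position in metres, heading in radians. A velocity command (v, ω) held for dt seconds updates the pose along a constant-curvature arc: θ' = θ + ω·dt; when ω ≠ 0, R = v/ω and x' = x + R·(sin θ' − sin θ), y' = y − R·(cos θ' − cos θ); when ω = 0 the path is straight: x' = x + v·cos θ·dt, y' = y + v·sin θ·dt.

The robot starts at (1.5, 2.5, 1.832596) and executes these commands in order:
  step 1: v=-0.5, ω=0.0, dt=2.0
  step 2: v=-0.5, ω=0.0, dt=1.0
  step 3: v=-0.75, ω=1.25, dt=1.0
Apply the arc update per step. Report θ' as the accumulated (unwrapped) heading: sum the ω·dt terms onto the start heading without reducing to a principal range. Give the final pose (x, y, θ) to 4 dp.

step 1: θ'=1.8326 (straight) → pose (1.7588, 1.5341, 1.8326)
step 2: θ'=1.8326 (straight) → pose (1.8882, 1.0511, 1.8326)
step 3: θ'=3.0826 (R=-0.6000) → pose (2.4324, 0.6074, 3.0826)

(2.4324, 0.6074, 3.0826)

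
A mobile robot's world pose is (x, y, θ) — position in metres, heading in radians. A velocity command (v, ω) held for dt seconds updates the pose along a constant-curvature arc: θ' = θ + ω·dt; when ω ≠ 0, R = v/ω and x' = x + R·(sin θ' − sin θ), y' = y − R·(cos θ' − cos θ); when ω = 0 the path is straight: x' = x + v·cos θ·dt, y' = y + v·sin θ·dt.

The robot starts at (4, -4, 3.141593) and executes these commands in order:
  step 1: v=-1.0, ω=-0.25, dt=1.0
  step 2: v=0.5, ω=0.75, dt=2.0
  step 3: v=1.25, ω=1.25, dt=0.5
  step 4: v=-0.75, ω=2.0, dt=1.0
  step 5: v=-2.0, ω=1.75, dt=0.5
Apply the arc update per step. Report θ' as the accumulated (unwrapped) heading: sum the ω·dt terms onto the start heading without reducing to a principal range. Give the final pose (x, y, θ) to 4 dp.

step 1: θ'=2.8916 (R=4.0000) → pose (4.9896, -4.1243, 2.8916)
step 2: θ'=4.3916 (R=0.6667) → pose (4.1920, -4.5601, 4.3916)
step 3: θ'=5.0166 (R=1.0000) → pose (4.1869, -5.1749, 5.0166)
step 4: θ'=7.0166 (R=-0.3750) → pose (3.5781, -5.0087, 7.0166)
step 5: θ'=7.8916 (R=-1.1429) → pose (3.2011, -5.9007, 7.8916)

(3.2011, -5.9007, 7.8916)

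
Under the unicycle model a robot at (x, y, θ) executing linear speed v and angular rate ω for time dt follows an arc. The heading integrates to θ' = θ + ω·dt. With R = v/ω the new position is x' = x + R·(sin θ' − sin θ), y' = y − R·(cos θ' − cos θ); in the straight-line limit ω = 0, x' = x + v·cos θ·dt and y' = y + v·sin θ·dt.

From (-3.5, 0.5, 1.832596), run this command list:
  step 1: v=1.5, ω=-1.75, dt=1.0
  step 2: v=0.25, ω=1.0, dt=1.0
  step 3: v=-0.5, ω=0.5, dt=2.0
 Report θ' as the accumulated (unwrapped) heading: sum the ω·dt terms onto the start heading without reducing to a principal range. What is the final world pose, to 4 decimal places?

(-2.5313, 0.7492, 2.0826)

step 1: θ'=0.0826 (R=-0.8571) → pose (-2.7428, 1.5761, 0.0826)
step 2: θ'=1.0826 (R=0.2500) → pose (-2.5426, 1.7080, 1.0826)
step 3: θ'=2.0826 (R=-1.0000) → pose (-2.5313, 0.7492, 2.0826)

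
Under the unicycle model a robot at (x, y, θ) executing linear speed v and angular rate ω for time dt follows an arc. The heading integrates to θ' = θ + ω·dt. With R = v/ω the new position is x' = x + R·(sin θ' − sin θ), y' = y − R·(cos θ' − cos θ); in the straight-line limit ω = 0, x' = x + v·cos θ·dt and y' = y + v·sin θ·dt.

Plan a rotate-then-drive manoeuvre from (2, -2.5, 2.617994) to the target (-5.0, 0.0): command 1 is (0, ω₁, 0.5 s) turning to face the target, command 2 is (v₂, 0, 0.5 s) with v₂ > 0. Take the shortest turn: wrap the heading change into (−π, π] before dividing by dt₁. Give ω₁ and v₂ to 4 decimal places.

heading to target = atan2(0−-2.5, -5−2) = 2.7986
Δθ = wrap(2.7986 − 2.6180) = 0.1806; ω₁ = Δθ/dt₁ = 0.3611
distance = √((-5−2)² + (0−-2.5)²) = 7.4330; v₂ = distance/dt₂ = 14.8661

ω₁ = 0.3611, v₂ = 14.8661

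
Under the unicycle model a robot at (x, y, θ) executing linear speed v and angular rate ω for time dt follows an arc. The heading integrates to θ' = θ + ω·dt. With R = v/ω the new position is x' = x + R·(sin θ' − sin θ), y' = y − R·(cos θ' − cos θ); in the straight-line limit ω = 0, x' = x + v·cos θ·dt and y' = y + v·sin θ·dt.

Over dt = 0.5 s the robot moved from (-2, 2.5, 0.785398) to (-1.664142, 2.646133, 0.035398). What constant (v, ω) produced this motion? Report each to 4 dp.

Δθ = 0.035398 − 0.785398 = -0.750000
ω = Δθ/dt = -0.750000/0.5 = -1.5000
R = Δx/(sin θ' − sin θ) = -0.5000
v = R·ω = -0.5000·-1.5000 = 0.7500

v = 0.7500, ω = -1.5000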